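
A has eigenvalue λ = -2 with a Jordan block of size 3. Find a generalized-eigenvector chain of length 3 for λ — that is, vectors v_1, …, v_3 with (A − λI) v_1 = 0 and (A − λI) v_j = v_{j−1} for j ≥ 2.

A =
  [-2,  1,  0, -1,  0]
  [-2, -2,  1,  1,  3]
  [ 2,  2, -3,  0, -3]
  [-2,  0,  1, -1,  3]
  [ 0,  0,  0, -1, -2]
A Jordan chain for λ = -2 of length 3:
v_1 = (0, 0, -6, 0, 2)ᵀ
v_2 = (0, -2, 2, -2, 0)ᵀ
v_3 = (1, 0, 0, 0, 0)ᵀ

Let N = A − (-2)·I. We want v_3 with N^3 v_3 = 0 but N^2 v_3 ≠ 0; then v_{j-1} := N · v_j for j = 3, …, 2.

Pick v_3 = (1, 0, 0, 0, 0)ᵀ.
Then v_2 = N · v_3 = (0, -2, 2, -2, 0)ᵀ.
Then v_1 = N · v_2 = (0, 0, -6, 0, 2)ᵀ.

Sanity check: (A − (-2)·I) v_1 = (0, 0, 0, 0, 0)ᵀ = 0. ✓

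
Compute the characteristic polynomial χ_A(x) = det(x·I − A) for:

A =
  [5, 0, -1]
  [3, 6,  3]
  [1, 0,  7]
x^3 - 18*x^2 + 108*x - 216

Expanding det(x·I − A) (e.g. by cofactor expansion or by noting that A is similar to its Jordan form J, which has the same characteristic polynomial as A) gives
  χ_A(x) = x^3 - 18*x^2 + 108*x - 216
which factors as (x - 6)^3. The eigenvalues (with algebraic multiplicities) are λ = 6 with multiplicity 3.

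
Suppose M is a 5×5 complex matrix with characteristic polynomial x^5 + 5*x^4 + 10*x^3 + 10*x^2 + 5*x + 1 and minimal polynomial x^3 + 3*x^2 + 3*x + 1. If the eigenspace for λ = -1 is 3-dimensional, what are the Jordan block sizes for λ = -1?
Block sizes for λ = -1: [3, 1, 1]

Step 1 — from the characteristic polynomial, algebraic multiplicity of λ = -1 is 5. From dim ker(M − (-1)·I) = 3, there are exactly 3 Jordan blocks for λ = -1.
Step 2 — from the minimal polynomial, the factor (x + 1)^3 tells us the largest block for λ = -1 has size 3.
Step 3 — with total size 5, 3 blocks, and largest block 3, the block sizes (in nonincreasing order) are [3, 1, 1].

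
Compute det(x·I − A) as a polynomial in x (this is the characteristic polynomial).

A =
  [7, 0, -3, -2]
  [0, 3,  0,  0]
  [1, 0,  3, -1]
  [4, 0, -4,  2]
x^4 - 15*x^3 + 84*x^2 - 208*x + 192

Expanding det(x·I − A) (e.g. by cofactor expansion or by noting that A is similar to its Jordan form J, which has the same characteristic polynomial as A) gives
  χ_A(x) = x^4 - 15*x^3 + 84*x^2 - 208*x + 192
which factors as (x - 4)^3*(x - 3). The eigenvalues (with algebraic multiplicities) are λ = 3 with multiplicity 1, λ = 4 with multiplicity 3.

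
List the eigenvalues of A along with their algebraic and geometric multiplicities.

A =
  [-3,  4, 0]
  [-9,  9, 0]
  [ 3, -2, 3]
λ = 3: alg = 3, geom = 2

Step 1 — factor the characteristic polynomial to read off the algebraic multiplicities:
  χ_A(x) = (x - 3)^3

Step 2 — compute geometric multiplicities via the rank-nullity identity g(λ) = n − rank(A − λI):
  rank(A − (3)·I) = 1, so dim ker(A − (3)·I) = n − 1 = 2

Summary:
  λ = 3: algebraic multiplicity = 3, geometric multiplicity = 2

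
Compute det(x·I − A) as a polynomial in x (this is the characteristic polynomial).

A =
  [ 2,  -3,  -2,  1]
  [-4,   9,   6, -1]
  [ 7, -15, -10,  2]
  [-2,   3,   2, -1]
x^4

Expanding det(x·I − A) (e.g. by cofactor expansion or by noting that A is similar to its Jordan form J, which has the same characteristic polynomial as A) gives
  χ_A(x) = x^4
which factors as x^4. The eigenvalues (with algebraic multiplicities) are λ = 0 with multiplicity 4.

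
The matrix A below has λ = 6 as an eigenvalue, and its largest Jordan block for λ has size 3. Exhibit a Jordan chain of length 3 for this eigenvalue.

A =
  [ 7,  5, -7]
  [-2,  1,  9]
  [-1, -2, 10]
A Jordan chain for λ = 6 of length 3:
v_1 = (-2, -1, -1)ᵀ
v_2 = (1, -2, -1)ᵀ
v_3 = (1, 0, 0)ᵀ

Let N = A − (6)·I. We want v_3 with N^3 v_3 = 0 but N^2 v_3 ≠ 0; then v_{j-1} := N · v_j for j = 3, …, 2.

Pick v_3 = (1, 0, 0)ᵀ.
Then v_2 = N · v_3 = (1, -2, -1)ᵀ.
Then v_1 = N · v_2 = (-2, -1, -1)ᵀ.

Sanity check: (A − (6)·I) v_1 = (0, 0, 0)ᵀ = 0. ✓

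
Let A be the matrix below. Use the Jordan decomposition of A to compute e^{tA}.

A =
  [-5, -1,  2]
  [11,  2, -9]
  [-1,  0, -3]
e^{tA} =
  [-2*t^2*exp(-2*t) - 3*t*exp(-2*t) + exp(-2*t), -t^2*exp(-2*t)/2 - t*exp(-2*t), t^2*exp(-2*t)/2 + 2*t*exp(-2*t)]
  [10*t^2*exp(-2*t) + 11*t*exp(-2*t), 5*t^2*exp(-2*t)/2 + 4*t*exp(-2*t) + exp(-2*t), -5*t^2*exp(-2*t)/2 - 9*t*exp(-2*t)]
  [2*t^2*exp(-2*t) - t*exp(-2*t), t^2*exp(-2*t)/2, -t^2*exp(-2*t)/2 - t*exp(-2*t) + exp(-2*t)]

Strategy: write A = P · J · P⁻¹ where J is a Jordan canonical form, so e^{tA} = P · e^{tJ} · P⁻¹, and e^{tJ} can be computed block-by-block.

A has Jordan form
J =
  [-2,  1,  0]
  [ 0, -2,  1]
  [ 0,  0, -2]
(up to reordering of blocks).

Per-block formulas:
  For a 3×3 Jordan block J_3(-2): exp(t · J_3(-2)) = e^(-2t)·(I + t·N + (t^2/2)·N^2), where N is the 3×3 nilpotent shift.

After assembling e^{tJ} and conjugating by P, we get:

e^{tA} =
  [-2*t^2*exp(-2*t) - 3*t*exp(-2*t) + exp(-2*t), -t^2*exp(-2*t)/2 - t*exp(-2*t), t^2*exp(-2*t)/2 + 2*t*exp(-2*t)]
  [10*t^2*exp(-2*t) + 11*t*exp(-2*t), 5*t^2*exp(-2*t)/2 + 4*t*exp(-2*t) + exp(-2*t), -5*t^2*exp(-2*t)/2 - 9*t*exp(-2*t)]
  [2*t^2*exp(-2*t) - t*exp(-2*t), t^2*exp(-2*t)/2, -t^2*exp(-2*t)/2 - t*exp(-2*t) + exp(-2*t)]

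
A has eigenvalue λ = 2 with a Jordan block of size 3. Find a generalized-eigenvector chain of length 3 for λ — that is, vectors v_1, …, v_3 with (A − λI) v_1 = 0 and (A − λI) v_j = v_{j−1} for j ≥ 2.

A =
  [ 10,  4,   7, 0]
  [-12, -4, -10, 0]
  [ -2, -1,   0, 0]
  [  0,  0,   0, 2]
A Jordan chain for λ = 2 of length 3:
v_1 = (2, -4, 0, 0)ᵀ
v_2 = (8, -12, -2, 0)ᵀ
v_3 = (1, 0, 0, 0)ᵀ

Let N = A − (2)·I. We want v_3 with N^3 v_3 = 0 but N^2 v_3 ≠ 0; then v_{j-1} := N · v_j for j = 3, …, 2.

Pick v_3 = (1, 0, 0, 0)ᵀ.
Then v_2 = N · v_3 = (8, -12, -2, 0)ᵀ.
Then v_1 = N · v_2 = (2, -4, 0, 0)ᵀ.

Sanity check: (A − (2)·I) v_1 = (0, 0, 0, 0)ᵀ = 0. ✓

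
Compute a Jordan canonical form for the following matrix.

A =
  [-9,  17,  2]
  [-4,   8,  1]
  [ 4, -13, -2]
J_3(-1)

The characteristic polynomial is
  det(x·I − A) = x^3 + 3*x^2 + 3*x + 1 = (x + 1)^3

Eigenvalues and multiplicities (the geometric multiplicity of λ is n − rank(A − λI), which equals the number of Jordan blocks for λ):
  λ = -1: algebraic multiplicity = 3, geometric multiplicity = 1

Determining the block sizes for each eigenvalue:
  λ = -1: one block (gm = 1), so the single block has size am = 3 → block sizes [3]

Assembling the blocks gives a Jordan form
J =
  [-1,  1,  0]
  [ 0, -1,  1]
  [ 0,  0, -1]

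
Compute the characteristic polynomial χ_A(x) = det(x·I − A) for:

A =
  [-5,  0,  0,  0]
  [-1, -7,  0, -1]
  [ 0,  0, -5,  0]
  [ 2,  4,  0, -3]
x^4 + 20*x^3 + 150*x^2 + 500*x + 625

Expanding det(x·I − A) (e.g. by cofactor expansion or by noting that A is similar to its Jordan form J, which has the same characteristic polynomial as A) gives
  χ_A(x) = x^4 + 20*x^3 + 150*x^2 + 500*x + 625
which factors as (x + 5)^4. The eigenvalues (with algebraic multiplicities) are λ = -5 with multiplicity 4.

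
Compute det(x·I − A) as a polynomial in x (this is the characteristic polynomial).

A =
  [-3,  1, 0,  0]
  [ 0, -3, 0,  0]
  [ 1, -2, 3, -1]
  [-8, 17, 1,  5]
x^4 - 2*x^3 - 23*x^2 + 24*x + 144

Expanding det(x·I − A) (e.g. by cofactor expansion or by noting that A is similar to its Jordan form J, which has the same characteristic polynomial as A) gives
  χ_A(x) = x^4 - 2*x^3 - 23*x^2 + 24*x + 144
which factors as (x - 4)^2*(x + 3)^2. The eigenvalues (with algebraic multiplicities) are λ = -3 with multiplicity 2, λ = 4 with multiplicity 2.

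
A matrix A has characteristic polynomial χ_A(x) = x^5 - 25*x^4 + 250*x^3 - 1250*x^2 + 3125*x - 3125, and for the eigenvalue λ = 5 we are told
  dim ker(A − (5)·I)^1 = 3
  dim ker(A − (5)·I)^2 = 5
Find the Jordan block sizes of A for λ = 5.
Block sizes for λ = 5: [2, 2, 1]

From the dimensions of kernels of powers, the number of Jordan blocks of size at least j is d_j − d_{j−1} where d_j = dim ker(N^j) (with d_0 = 0). Computing the differences gives [3, 2].
The number of blocks of size exactly k is (#blocks of size ≥ k) − (#blocks of size ≥ k + 1), so the partition is: 1 block(s) of size 1, 2 block(s) of size 2.
In nonincreasing order the block sizes are [2, 2, 1].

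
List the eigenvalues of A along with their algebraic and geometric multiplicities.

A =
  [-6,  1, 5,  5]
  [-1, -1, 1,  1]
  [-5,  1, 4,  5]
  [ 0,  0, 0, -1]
λ = -1: alg = 4, geom = 2

Step 1 — factor the characteristic polynomial to read off the algebraic multiplicities:
  χ_A(x) = (x + 1)^4

Step 2 — compute geometric multiplicities via the rank-nullity identity g(λ) = n − rank(A − λI):
  rank(A − (-1)·I) = 2, so dim ker(A − (-1)·I) = n − 2 = 2

Summary:
  λ = -1: algebraic multiplicity = 4, geometric multiplicity = 2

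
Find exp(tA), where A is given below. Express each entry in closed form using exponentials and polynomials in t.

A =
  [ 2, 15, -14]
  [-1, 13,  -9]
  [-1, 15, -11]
e^{tA} =
  [-t*exp(3*t) + exp(3*t), 3*exp(3*t) - 3*exp(-2*t), t*exp(3*t) - 3*exp(3*t) + 3*exp(-2*t)]
  [-t*exp(3*t), 3*exp(3*t) - 2*exp(-2*t), t*exp(3*t) - 2*exp(3*t) + 2*exp(-2*t)]
  [-t*exp(3*t), 3*exp(3*t) - 3*exp(-2*t), t*exp(3*t) - 2*exp(3*t) + 3*exp(-2*t)]

Strategy: write A = P · J · P⁻¹ where J is a Jordan canonical form, so e^{tA} = P · e^{tJ} · P⁻¹, and e^{tJ} can be computed block-by-block.

A has Jordan form
J =
  [-2, 0, 0]
  [ 0, 3, 1]
  [ 0, 0, 3]
(up to reordering of blocks).

Per-block formulas:
  For a 2×2 Jordan block J_2(3): exp(t · J_2(3)) = e^(3t)·(I + t·N), where N is the 2×2 nilpotent shift.
  For a 1×1 block at λ = -2: exp(t · [-2]) = [e^(-2t)].

After assembling e^{tJ} and conjugating by P, we get:

e^{tA} =
  [-t*exp(3*t) + exp(3*t), 3*exp(3*t) - 3*exp(-2*t), t*exp(3*t) - 3*exp(3*t) + 3*exp(-2*t)]
  [-t*exp(3*t), 3*exp(3*t) - 2*exp(-2*t), t*exp(3*t) - 2*exp(3*t) + 2*exp(-2*t)]
  [-t*exp(3*t), 3*exp(3*t) - 3*exp(-2*t), t*exp(3*t) - 2*exp(3*t) + 3*exp(-2*t)]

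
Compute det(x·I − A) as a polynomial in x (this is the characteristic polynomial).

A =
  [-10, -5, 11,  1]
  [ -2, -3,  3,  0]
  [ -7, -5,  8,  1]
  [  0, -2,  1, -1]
x^4 + 6*x^3 + 12*x^2 + 10*x + 3

Expanding det(x·I − A) (e.g. by cofactor expansion or by noting that A is similar to its Jordan form J, which has the same characteristic polynomial as A) gives
  χ_A(x) = x^4 + 6*x^3 + 12*x^2 + 10*x + 3
which factors as (x + 1)^3*(x + 3). The eigenvalues (with algebraic multiplicities) are λ = -3 with multiplicity 1, λ = -1 with multiplicity 3.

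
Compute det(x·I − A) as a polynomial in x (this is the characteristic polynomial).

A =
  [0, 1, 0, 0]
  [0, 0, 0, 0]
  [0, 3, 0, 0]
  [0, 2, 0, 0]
x^4

Expanding det(x·I − A) (e.g. by cofactor expansion or by noting that A is similar to its Jordan form J, which has the same characteristic polynomial as A) gives
  χ_A(x) = x^4
which factors as x^4. The eigenvalues (with algebraic multiplicities) are λ = 0 with multiplicity 4.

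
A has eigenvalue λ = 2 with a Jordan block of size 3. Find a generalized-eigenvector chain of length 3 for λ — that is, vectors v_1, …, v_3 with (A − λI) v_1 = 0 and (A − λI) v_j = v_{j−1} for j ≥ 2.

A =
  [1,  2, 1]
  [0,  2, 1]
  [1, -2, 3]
A Jordan chain for λ = 2 of length 3:
v_1 = (2, 1, 0)ᵀ
v_2 = (-1, 0, 1)ᵀ
v_3 = (1, 0, 0)ᵀ

Let N = A − (2)·I. We want v_3 with N^3 v_3 = 0 but N^2 v_3 ≠ 0; then v_{j-1} := N · v_j for j = 3, …, 2.

Pick v_3 = (1, 0, 0)ᵀ.
Then v_2 = N · v_3 = (-1, 0, 1)ᵀ.
Then v_1 = N · v_2 = (2, 1, 0)ᵀ.

Sanity check: (A − (2)·I) v_1 = (0, 0, 0)ᵀ = 0. ✓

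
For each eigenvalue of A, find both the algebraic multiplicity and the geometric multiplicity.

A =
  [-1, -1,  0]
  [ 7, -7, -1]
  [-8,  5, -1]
λ = -3: alg = 3, geom = 1

Step 1 — factor the characteristic polynomial to read off the algebraic multiplicities:
  χ_A(x) = (x + 3)^3

Step 2 — compute geometric multiplicities via the rank-nullity identity g(λ) = n − rank(A − λI):
  rank(A − (-3)·I) = 2, so dim ker(A − (-3)·I) = n − 2 = 1

Summary:
  λ = -3: algebraic multiplicity = 3, geometric multiplicity = 1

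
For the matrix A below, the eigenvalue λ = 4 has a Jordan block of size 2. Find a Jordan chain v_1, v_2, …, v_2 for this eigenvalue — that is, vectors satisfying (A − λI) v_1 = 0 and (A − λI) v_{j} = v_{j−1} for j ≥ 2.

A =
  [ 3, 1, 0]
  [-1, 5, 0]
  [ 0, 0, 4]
A Jordan chain for λ = 4 of length 2:
v_1 = (-1, -1, 0)ᵀ
v_2 = (1, 0, 0)ᵀ

Let N = A − (4)·I. We want v_2 with N^2 v_2 = 0 but N^1 v_2 ≠ 0; then v_{j-1} := N · v_j for j = 2, …, 2.

Pick v_2 = (1, 0, 0)ᵀ.
Then v_1 = N · v_2 = (-1, -1, 0)ᵀ.

Sanity check: (A − (4)·I) v_1 = (0, 0, 0)ᵀ = 0. ✓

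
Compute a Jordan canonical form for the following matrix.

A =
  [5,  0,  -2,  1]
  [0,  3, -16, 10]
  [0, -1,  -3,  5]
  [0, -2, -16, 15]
J_2(5) ⊕ J_2(5)

The characteristic polynomial is
  det(x·I − A) = x^4 - 20*x^3 + 150*x^2 - 500*x + 625 = (x - 5)^4

Eigenvalues and multiplicities (the geometric multiplicity of λ is n − rank(A − λI), which equals the number of Jordan blocks for λ):
  λ = 5: algebraic multiplicity = 4, geometric multiplicity = 2

Determining the block sizes for each eigenvalue:
  λ = 5: with am = 4 and gm = 2, the partition is not yet determined (e.g. several partitions of 4 into 2 parts exist). Let N = A − (5)·I. Computing rank(N^1) = 2, rank(N^2) = 0; the number of blocks of size ≥ j is rank(N^{j−1}) − rank(N^j), giving [2, 2]. So we have 2 block(s) of size 2 → block sizes [2, 2]

Assembling the blocks gives a Jordan form
J =
  [5, 1, 0, 0]
  [0, 5, 0, 0]
  [0, 0, 5, 1]
  [0, 0, 0, 5]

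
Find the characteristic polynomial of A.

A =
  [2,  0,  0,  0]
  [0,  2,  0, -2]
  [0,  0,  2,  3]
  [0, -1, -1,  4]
x^4 - 10*x^3 + 37*x^2 - 60*x + 36

Expanding det(x·I − A) (e.g. by cofactor expansion or by noting that A is similar to its Jordan form J, which has the same characteristic polynomial as A) gives
  χ_A(x) = x^4 - 10*x^3 + 37*x^2 - 60*x + 36
which factors as (x - 3)^2*(x - 2)^2. The eigenvalues (with algebraic multiplicities) are λ = 2 with multiplicity 2, λ = 3 with multiplicity 2.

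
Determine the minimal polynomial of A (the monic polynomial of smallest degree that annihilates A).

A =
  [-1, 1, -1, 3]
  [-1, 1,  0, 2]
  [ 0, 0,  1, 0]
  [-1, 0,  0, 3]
x^3 - 3*x^2 + 3*x - 1

The characteristic polynomial is χ_A(x) = (x - 1)^4, so the eigenvalues are known. The minimal polynomial is
  m_A(x) = Π_λ (x − λ)^{k_λ}
where k_λ is the size of the *largest* Jordan block for λ (equivalently, the smallest k with (A − λI)^k v = 0 for every generalised eigenvector v of λ).

  λ = 1: largest Jordan block has size 3, contributing (x − 1)^3

So m_A(x) = (x - 1)^3 = x^3 - 3*x^2 + 3*x - 1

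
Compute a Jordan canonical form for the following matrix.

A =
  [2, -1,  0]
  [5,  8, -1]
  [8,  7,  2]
J_3(4)

The characteristic polynomial is
  det(x·I − A) = x^3 - 12*x^2 + 48*x - 64 = (x - 4)^3

Eigenvalues and multiplicities (the geometric multiplicity of λ is n − rank(A − λI), which equals the number of Jordan blocks for λ):
  λ = 4: algebraic multiplicity = 3, geometric multiplicity = 1

Determining the block sizes for each eigenvalue:
  λ = 4: one block (gm = 1), so the single block has size am = 3 → block sizes [3]

Assembling the blocks gives a Jordan form
J =
  [4, 1, 0]
  [0, 4, 1]
  [0, 0, 4]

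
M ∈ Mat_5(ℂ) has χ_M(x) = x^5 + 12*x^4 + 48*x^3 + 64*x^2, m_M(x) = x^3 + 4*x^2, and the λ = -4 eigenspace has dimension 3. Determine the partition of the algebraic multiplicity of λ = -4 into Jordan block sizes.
Block sizes for λ = -4: [1, 1, 1]

Step 1 — from the characteristic polynomial, algebraic multiplicity of λ = -4 is 3. From dim ker(M − (-4)·I) = 3, there are exactly 3 Jordan blocks for λ = -4.
Step 2 — from the minimal polynomial, the factor (x + 4) tells us the largest block for λ = -4 has size 1.
Step 3 — with total size 3, 3 blocks, and largest block 1, the block sizes (in nonincreasing order) are [1, 1, 1].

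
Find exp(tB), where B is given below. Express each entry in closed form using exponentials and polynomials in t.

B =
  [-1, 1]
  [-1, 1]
e^{tB} =
  [1 - t, t]
  [-t, t + 1]

Strategy: write B = P · J · P⁻¹ where J is a Jordan canonical form, so e^{tB} = P · e^{tJ} · P⁻¹, and e^{tJ} can be computed block-by-block.

B has Jordan form
J =
  [0, 1]
  [0, 0]
(up to reordering of blocks).

Per-block formulas:
  For a 2×2 Jordan block J_2(0): exp(t · J_2(0)) = e^(0t)·(I + t·N), where N is the 2×2 nilpotent shift.

After assembling e^{tJ} and conjugating by P, we get:

e^{tB} =
  [1 - t, t]
  [-t, t + 1]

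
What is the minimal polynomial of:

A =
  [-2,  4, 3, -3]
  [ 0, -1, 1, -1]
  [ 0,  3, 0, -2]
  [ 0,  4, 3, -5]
x^3 + 6*x^2 + 12*x + 8

The characteristic polynomial is χ_A(x) = (x + 2)^4, so the eigenvalues are known. The minimal polynomial is
  m_A(x) = Π_λ (x − λ)^{k_λ}
where k_λ is the size of the *largest* Jordan block for λ (equivalently, the smallest k with (A − λI)^k v = 0 for every generalised eigenvector v of λ).

  λ = -2: largest Jordan block has size 3, contributing (x + 2)^3

So m_A(x) = (x + 2)^3 = x^3 + 6*x^2 + 12*x + 8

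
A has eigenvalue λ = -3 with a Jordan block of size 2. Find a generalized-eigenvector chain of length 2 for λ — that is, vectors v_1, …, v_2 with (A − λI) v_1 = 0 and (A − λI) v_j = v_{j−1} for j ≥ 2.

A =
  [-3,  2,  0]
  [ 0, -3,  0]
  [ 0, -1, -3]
A Jordan chain for λ = -3 of length 2:
v_1 = (2, 0, -1)ᵀ
v_2 = (0, 1, 0)ᵀ

Let N = A − (-3)·I. We want v_2 with N^2 v_2 = 0 but N^1 v_2 ≠ 0; then v_{j-1} := N · v_j for j = 2, …, 2.

Pick v_2 = (0, 1, 0)ᵀ.
Then v_1 = N · v_2 = (2, 0, -1)ᵀ.

Sanity check: (A − (-3)·I) v_1 = (0, 0, 0)ᵀ = 0. ✓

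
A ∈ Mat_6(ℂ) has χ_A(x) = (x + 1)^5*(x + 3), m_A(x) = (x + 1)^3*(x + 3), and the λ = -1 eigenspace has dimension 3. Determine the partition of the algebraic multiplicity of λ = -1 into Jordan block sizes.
Block sizes for λ = -1: [3, 1, 1]

Step 1 — from the characteristic polynomial, algebraic multiplicity of λ = -1 is 5. From dim ker(A − (-1)·I) = 3, there are exactly 3 Jordan blocks for λ = -1.
Step 2 — from the minimal polynomial, the factor (x + 1)^3 tells us the largest block for λ = -1 has size 3.
Step 3 — with total size 5, 3 blocks, and largest block 3, the block sizes (in nonincreasing order) are [3, 1, 1].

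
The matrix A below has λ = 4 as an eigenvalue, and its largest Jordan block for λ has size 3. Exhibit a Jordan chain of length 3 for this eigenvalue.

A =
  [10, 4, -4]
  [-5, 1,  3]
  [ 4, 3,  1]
A Jordan chain for λ = 4 of length 3:
v_1 = (0, -3, -3)ᵀ
v_2 = (6, -5, 4)ᵀ
v_3 = (1, 0, 0)ᵀ

Let N = A − (4)·I. We want v_3 with N^3 v_3 = 0 but N^2 v_3 ≠ 0; then v_{j-1} := N · v_j for j = 3, …, 2.

Pick v_3 = (1, 0, 0)ᵀ.
Then v_2 = N · v_3 = (6, -5, 4)ᵀ.
Then v_1 = N · v_2 = (0, -3, -3)ᵀ.

Sanity check: (A − (4)·I) v_1 = (0, 0, 0)ᵀ = 0. ✓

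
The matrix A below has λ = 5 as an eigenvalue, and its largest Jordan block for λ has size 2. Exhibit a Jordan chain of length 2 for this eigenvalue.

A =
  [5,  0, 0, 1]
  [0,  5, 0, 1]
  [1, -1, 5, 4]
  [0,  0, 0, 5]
A Jordan chain for λ = 5 of length 2:
v_1 = (0, 0, 1, 0)ᵀ
v_2 = (1, 0, 0, 0)ᵀ

Let N = A − (5)·I. We want v_2 with N^2 v_2 = 0 but N^1 v_2 ≠ 0; then v_{j-1} := N · v_j for j = 2, …, 2.

Pick v_2 = (1, 0, 0, 0)ᵀ.
Then v_1 = N · v_2 = (0, 0, 1, 0)ᵀ.

Sanity check: (A − (5)·I) v_1 = (0, 0, 0, 0)ᵀ = 0. ✓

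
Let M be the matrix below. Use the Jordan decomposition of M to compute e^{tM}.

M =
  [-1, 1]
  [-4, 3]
e^{tM} =
  [-2*t*exp(t) + exp(t), t*exp(t)]
  [-4*t*exp(t), 2*t*exp(t) + exp(t)]

Strategy: write M = P · J · P⁻¹ where J is a Jordan canonical form, so e^{tM} = P · e^{tJ} · P⁻¹, and e^{tJ} can be computed block-by-block.

M has Jordan form
J =
  [1, 1]
  [0, 1]
(up to reordering of blocks).

Per-block formulas:
  For a 2×2 Jordan block J_2(1): exp(t · J_2(1)) = e^(1t)·(I + t·N), where N is the 2×2 nilpotent shift.

After assembling e^{tJ} and conjugating by P, we get:

e^{tM} =
  [-2*t*exp(t) + exp(t), t*exp(t)]
  [-4*t*exp(t), 2*t*exp(t) + exp(t)]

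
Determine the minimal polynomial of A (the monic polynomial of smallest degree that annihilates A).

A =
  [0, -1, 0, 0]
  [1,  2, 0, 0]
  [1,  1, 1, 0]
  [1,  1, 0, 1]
x^2 - 2*x + 1

The characteristic polynomial is χ_A(x) = (x - 1)^4, so the eigenvalues are known. The minimal polynomial is
  m_A(x) = Π_λ (x − λ)^{k_λ}
where k_λ is the size of the *largest* Jordan block for λ (equivalently, the smallest k with (A − λI)^k v = 0 for every generalised eigenvector v of λ).

  λ = 1: largest Jordan block has size 2, contributing (x − 1)^2

So m_A(x) = (x - 1)^2 = x^2 - 2*x + 1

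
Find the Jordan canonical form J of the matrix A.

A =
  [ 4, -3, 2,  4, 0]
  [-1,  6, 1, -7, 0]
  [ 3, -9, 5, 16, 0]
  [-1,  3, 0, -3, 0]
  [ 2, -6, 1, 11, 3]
J_3(3) ⊕ J_1(3) ⊕ J_1(3)

The characteristic polynomial is
  det(x·I − A) = x^5 - 15*x^4 + 90*x^3 - 270*x^2 + 405*x - 243 = (x - 3)^5

Eigenvalues and multiplicities (the geometric multiplicity of λ is n − rank(A − λI), which equals the number of Jordan blocks for λ):
  λ = 3: algebraic multiplicity = 5, geometric multiplicity = 3

Determining the block sizes for each eigenvalue:
  λ = 3: with am = 5 and gm = 3, the partition is not yet determined (e.g. several partitions of 5 into 3 parts exist). Let N = A − (3)·I. Computing rank(N^1) = 2, rank(N^2) = 1, rank(N^3) = 0; the number of blocks of size ≥ j is rank(N^{j−1}) − rank(N^j), giving [3, 1, 1]. So we have 1 block(s) of size 3, 2 block(s) of size 1 → block sizes [3, 1, 1]

Assembling the blocks gives a Jordan form
J =
  [3, 1, 0, 0, 0]
  [0, 3, 1, 0, 0]
  [0, 0, 3, 0, 0]
  [0, 0, 0, 3, 0]
  [0, 0, 0, 0, 3]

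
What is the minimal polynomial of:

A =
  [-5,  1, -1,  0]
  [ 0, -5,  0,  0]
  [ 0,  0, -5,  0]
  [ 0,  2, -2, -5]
x^2 + 10*x + 25

The characteristic polynomial is χ_A(x) = (x + 5)^4, so the eigenvalues are known. The minimal polynomial is
  m_A(x) = Π_λ (x − λ)^{k_λ}
where k_λ is the size of the *largest* Jordan block for λ (equivalently, the smallest k with (A − λI)^k v = 0 for every generalised eigenvector v of λ).

  λ = -5: largest Jordan block has size 2, contributing (x + 5)^2

So m_A(x) = (x + 5)^2 = x^2 + 10*x + 25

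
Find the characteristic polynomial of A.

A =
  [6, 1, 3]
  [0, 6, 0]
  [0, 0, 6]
x^3 - 18*x^2 + 108*x - 216

Expanding det(x·I − A) (e.g. by cofactor expansion or by noting that A is similar to its Jordan form J, which has the same characteristic polynomial as A) gives
  χ_A(x) = x^3 - 18*x^2 + 108*x - 216
which factors as (x - 6)^3. The eigenvalues (with algebraic multiplicities) are λ = 6 with multiplicity 3.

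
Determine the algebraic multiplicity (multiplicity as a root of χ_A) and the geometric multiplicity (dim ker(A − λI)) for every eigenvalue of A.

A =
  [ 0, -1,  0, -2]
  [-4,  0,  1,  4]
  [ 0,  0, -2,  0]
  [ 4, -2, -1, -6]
λ = -2: alg = 4, geom = 2

Step 1 — factor the characteristic polynomial to read off the algebraic multiplicities:
  χ_A(x) = (x + 2)^4

Step 2 — compute geometric multiplicities via the rank-nullity identity g(λ) = n − rank(A − λI):
  rank(A − (-2)·I) = 2, so dim ker(A − (-2)·I) = n − 2 = 2

Summary:
  λ = -2: algebraic multiplicity = 4, geometric multiplicity = 2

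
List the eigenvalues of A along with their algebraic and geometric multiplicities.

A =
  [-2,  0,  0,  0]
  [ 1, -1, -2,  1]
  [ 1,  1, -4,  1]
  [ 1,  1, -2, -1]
λ = -2: alg = 4, geom = 3

Step 1 — factor the characteristic polynomial to read off the algebraic multiplicities:
  χ_A(x) = (x + 2)^4

Step 2 — compute geometric multiplicities via the rank-nullity identity g(λ) = n − rank(A − λI):
  rank(A − (-2)·I) = 1, so dim ker(A − (-2)·I) = n − 1 = 3

Summary:
  λ = -2: algebraic multiplicity = 4, geometric multiplicity = 3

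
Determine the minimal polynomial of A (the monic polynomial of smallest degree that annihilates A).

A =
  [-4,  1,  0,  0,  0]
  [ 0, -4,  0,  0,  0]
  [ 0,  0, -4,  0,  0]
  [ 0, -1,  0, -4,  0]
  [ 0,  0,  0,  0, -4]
x^2 + 8*x + 16

The characteristic polynomial is χ_A(x) = (x + 4)^5, so the eigenvalues are known. The minimal polynomial is
  m_A(x) = Π_λ (x − λ)^{k_λ}
where k_λ is the size of the *largest* Jordan block for λ (equivalently, the smallest k with (A − λI)^k v = 0 for every generalised eigenvector v of λ).

  λ = -4: largest Jordan block has size 2, contributing (x + 4)^2

So m_A(x) = (x + 4)^2 = x^2 + 8*x + 16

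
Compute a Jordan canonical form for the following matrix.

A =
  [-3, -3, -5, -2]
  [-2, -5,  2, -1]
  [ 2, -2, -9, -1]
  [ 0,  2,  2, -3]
J_2(-5) ⊕ J_2(-5)

The characteristic polynomial is
  det(x·I − A) = x^4 + 20*x^3 + 150*x^2 + 500*x + 625 = (x + 5)^4

Eigenvalues and multiplicities (the geometric multiplicity of λ is n − rank(A − λI), which equals the number of Jordan blocks for λ):
  λ = -5: algebraic multiplicity = 4, geometric multiplicity = 2

Determining the block sizes for each eigenvalue:
  λ = -5: with am = 4 and gm = 2, the partition is not yet determined (e.g. several partitions of 4 into 2 parts exist). Let N = A − (-5)·I. Computing rank(N^1) = 2, rank(N^2) = 0; the number of blocks of size ≥ j is rank(N^{j−1}) − rank(N^j), giving [2, 2]. So we have 2 block(s) of size 2 → block sizes [2, 2]

Assembling the blocks gives a Jordan form
J =
  [-5,  1,  0,  0]
  [ 0, -5,  0,  0]
  [ 0,  0, -5,  1]
  [ 0,  0,  0, -5]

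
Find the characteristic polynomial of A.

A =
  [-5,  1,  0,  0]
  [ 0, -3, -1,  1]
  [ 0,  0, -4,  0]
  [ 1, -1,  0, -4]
x^4 + 16*x^3 + 96*x^2 + 256*x + 256

Expanding det(x·I − A) (e.g. by cofactor expansion or by noting that A is similar to its Jordan form J, which has the same characteristic polynomial as A) gives
  χ_A(x) = x^4 + 16*x^3 + 96*x^2 + 256*x + 256
which factors as (x + 4)^4. The eigenvalues (with algebraic multiplicities) are λ = -4 with multiplicity 4.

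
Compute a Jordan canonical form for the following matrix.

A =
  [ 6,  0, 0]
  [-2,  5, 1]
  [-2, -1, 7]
J_2(6) ⊕ J_1(6)

The characteristic polynomial is
  det(x·I − A) = x^3 - 18*x^2 + 108*x - 216 = (x - 6)^3

Eigenvalues and multiplicities (the geometric multiplicity of λ is n − rank(A − λI), which equals the number of Jordan blocks for λ):
  λ = 6: algebraic multiplicity = 3, geometric multiplicity = 2

Determining the block sizes for each eigenvalue:
  λ = 6: 2 blocks summing to 3 forces exactly one block of size 2 and the rest size 1 → block sizes [2, 1]

Assembling the blocks gives a Jordan form
J =
  [6, 1, 0]
  [0, 6, 0]
  [0, 0, 6]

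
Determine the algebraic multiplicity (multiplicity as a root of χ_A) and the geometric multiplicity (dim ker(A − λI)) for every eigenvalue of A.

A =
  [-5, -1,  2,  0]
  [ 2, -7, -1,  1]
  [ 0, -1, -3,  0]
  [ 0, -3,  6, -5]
λ = -5: alg = 4, geom = 2

Step 1 — factor the characteristic polynomial to read off the algebraic multiplicities:
  χ_A(x) = (x + 5)^4

Step 2 — compute geometric multiplicities via the rank-nullity identity g(λ) = n − rank(A − λI):
  rank(A − (-5)·I) = 2, so dim ker(A − (-5)·I) = n − 2 = 2

Summary:
  λ = -5: algebraic multiplicity = 4, geometric multiplicity = 2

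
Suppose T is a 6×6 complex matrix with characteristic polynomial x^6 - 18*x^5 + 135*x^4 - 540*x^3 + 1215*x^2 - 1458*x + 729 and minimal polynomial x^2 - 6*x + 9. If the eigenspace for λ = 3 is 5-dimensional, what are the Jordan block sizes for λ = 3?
Block sizes for λ = 3: [2, 1, 1, 1, 1]

Step 1 — from the characteristic polynomial, algebraic multiplicity of λ = 3 is 6. From dim ker(T − (3)·I) = 5, there are exactly 5 Jordan blocks for λ = 3.
Step 2 — from the minimal polynomial, the factor (x − 3)^2 tells us the largest block for λ = 3 has size 2.
Step 3 — with total size 6, 5 blocks, and largest block 2, the block sizes (in nonincreasing order) are [2, 1, 1, 1, 1].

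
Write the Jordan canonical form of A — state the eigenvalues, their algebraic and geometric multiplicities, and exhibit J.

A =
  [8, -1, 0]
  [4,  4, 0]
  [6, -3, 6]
J_2(6) ⊕ J_1(6)

The characteristic polynomial is
  det(x·I − A) = x^3 - 18*x^2 + 108*x - 216 = (x - 6)^3

Eigenvalues and multiplicities (the geometric multiplicity of λ is n − rank(A − λI), which equals the number of Jordan blocks for λ):
  λ = 6: algebraic multiplicity = 3, geometric multiplicity = 2

Determining the block sizes for each eigenvalue:
  λ = 6: 2 blocks summing to 3 forces exactly one block of size 2 and the rest size 1 → block sizes [2, 1]

Assembling the blocks gives a Jordan form
J =
  [6, 1, 0]
  [0, 6, 0]
  [0, 0, 6]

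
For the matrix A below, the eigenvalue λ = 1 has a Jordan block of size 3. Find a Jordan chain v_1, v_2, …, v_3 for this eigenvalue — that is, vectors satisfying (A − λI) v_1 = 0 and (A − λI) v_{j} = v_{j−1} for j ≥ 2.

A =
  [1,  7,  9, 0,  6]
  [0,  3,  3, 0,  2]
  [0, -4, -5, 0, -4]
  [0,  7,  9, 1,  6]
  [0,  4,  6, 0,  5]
A Jordan chain for λ = 1 of length 3:
v_1 = (2, 0, 0, 2, 0)ᵀ
v_2 = (7, 2, -4, 7, 4)ᵀ
v_3 = (0, 1, 0, 0, 0)ᵀ

Let N = A − (1)·I. We want v_3 with N^3 v_3 = 0 but N^2 v_3 ≠ 0; then v_{j-1} := N · v_j for j = 3, …, 2.

Pick v_3 = (0, 1, 0, 0, 0)ᵀ.
Then v_2 = N · v_3 = (7, 2, -4, 7, 4)ᵀ.
Then v_1 = N · v_2 = (2, 0, 0, 2, 0)ᵀ.

Sanity check: (A − (1)·I) v_1 = (0, 0, 0, 0, 0)ᵀ = 0. ✓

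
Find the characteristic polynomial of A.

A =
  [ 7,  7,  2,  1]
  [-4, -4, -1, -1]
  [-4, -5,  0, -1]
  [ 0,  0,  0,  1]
x^4 - 4*x^3 + 6*x^2 - 4*x + 1

Expanding det(x·I − A) (e.g. by cofactor expansion or by noting that A is similar to its Jordan form J, which has the same characteristic polynomial as A) gives
  χ_A(x) = x^4 - 4*x^3 + 6*x^2 - 4*x + 1
which factors as (x - 1)^4. The eigenvalues (with algebraic multiplicities) are λ = 1 with multiplicity 4.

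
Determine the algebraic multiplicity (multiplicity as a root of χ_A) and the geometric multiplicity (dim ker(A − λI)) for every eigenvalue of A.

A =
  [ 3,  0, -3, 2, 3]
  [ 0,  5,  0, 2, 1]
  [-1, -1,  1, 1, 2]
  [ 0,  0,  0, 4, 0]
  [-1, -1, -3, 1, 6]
λ = 3: alg = 1, geom = 1; λ = 4: alg = 4, geom = 2

Step 1 — factor the characteristic polynomial to read off the algebraic multiplicities:
  χ_A(x) = (x - 4)^4*(x - 3)

Step 2 — compute geometric multiplicities via the rank-nullity identity g(λ) = n − rank(A − λI):
  rank(A − (3)·I) = 4, so dim ker(A − (3)·I) = n − 4 = 1
  rank(A − (4)·I) = 3, so dim ker(A − (4)·I) = n − 3 = 2

Summary:
  λ = 3: algebraic multiplicity = 1, geometric multiplicity = 1
  λ = 4: algebraic multiplicity = 4, geometric multiplicity = 2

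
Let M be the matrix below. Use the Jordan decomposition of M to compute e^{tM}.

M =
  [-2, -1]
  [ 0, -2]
e^{tM} =
  [exp(-2*t), -t*exp(-2*t)]
  [0, exp(-2*t)]

Strategy: write M = P · J · P⁻¹ where J is a Jordan canonical form, so e^{tM} = P · e^{tJ} · P⁻¹, and e^{tJ} can be computed block-by-block.

M has Jordan form
J =
  [-2,  1]
  [ 0, -2]
(up to reordering of blocks).

Per-block formulas:
  For a 2×2 Jordan block J_2(-2): exp(t · J_2(-2)) = e^(-2t)·(I + t·N), where N is the 2×2 nilpotent shift.

After assembling e^{tJ} and conjugating by P, we get:

e^{tM} =
  [exp(-2*t), -t*exp(-2*t)]
  [0, exp(-2*t)]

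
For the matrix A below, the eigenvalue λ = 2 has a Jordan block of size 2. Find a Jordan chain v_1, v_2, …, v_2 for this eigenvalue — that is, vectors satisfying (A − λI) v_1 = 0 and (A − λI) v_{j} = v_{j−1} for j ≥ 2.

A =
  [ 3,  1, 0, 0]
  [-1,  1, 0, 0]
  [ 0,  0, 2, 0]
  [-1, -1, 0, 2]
A Jordan chain for λ = 2 of length 2:
v_1 = (1, -1, 0, -1)ᵀ
v_2 = (1, 0, 0, 0)ᵀ

Let N = A − (2)·I. We want v_2 with N^2 v_2 = 0 but N^1 v_2 ≠ 0; then v_{j-1} := N · v_j for j = 2, …, 2.

Pick v_2 = (1, 0, 0, 0)ᵀ.
Then v_1 = N · v_2 = (1, -1, 0, -1)ᵀ.

Sanity check: (A − (2)·I) v_1 = (0, 0, 0, 0)ᵀ = 0. ✓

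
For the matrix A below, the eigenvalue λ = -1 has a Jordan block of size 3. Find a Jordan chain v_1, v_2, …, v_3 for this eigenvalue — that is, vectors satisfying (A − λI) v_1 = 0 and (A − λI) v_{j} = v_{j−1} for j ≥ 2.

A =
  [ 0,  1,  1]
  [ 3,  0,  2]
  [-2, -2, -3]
A Jordan chain for λ = -1 of length 3:
v_1 = (2, 2, -4)ᵀ
v_2 = (1, 3, -2)ᵀ
v_3 = (1, 0, 0)ᵀ

Let N = A − (-1)·I. We want v_3 with N^3 v_3 = 0 but N^2 v_3 ≠ 0; then v_{j-1} := N · v_j for j = 3, …, 2.

Pick v_3 = (1, 0, 0)ᵀ.
Then v_2 = N · v_3 = (1, 3, -2)ᵀ.
Then v_1 = N · v_2 = (2, 2, -4)ᵀ.

Sanity check: (A − (-1)·I) v_1 = (0, 0, 0)ᵀ = 0. ✓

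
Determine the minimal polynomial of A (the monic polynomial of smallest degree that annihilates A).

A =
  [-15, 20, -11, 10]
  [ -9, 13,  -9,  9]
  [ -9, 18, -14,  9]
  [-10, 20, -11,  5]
x^3 + 6*x^2 - 15*x - 100

The characteristic polynomial is χ_A(x) = (x - 4)*(x + 5)^3, so the eigenvalues are known. The minimal polynomial is
  m_A(x) = Π_λ (x − λ)^{k_λ}
where k_λ is the size of the *largest* Jordan block for λ (equivalently, the smallest k with (A − λI)^k v = 0 for every generalised eigenvector v of λ).

  λ = -5: largest Jordan block has size 2, contributing (x + 5)^2
  λ = 4: largest Jordan block has size 1, contributing (x − 4)

So m_A(x) = (x - 4)*(x + 5)^2 = x^3 + 6*x^2 - 15*x - 100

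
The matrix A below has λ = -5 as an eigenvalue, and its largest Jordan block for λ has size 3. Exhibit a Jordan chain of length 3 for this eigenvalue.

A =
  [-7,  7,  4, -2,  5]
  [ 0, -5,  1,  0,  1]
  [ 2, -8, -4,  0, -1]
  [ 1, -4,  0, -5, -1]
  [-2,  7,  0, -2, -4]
A Jordan chain for λ = -5 of length 3:
v_1 = (-3, -1, -1, 0, 1)ᵀ
v_2 = (7, 0, -8, -4, 7)ᵀ
v_3 = (0, 1, 0, 0, 0)ᵀ

Let N = A − (-5)·I. We want v_3 with N^3 v_3 = 0 but N^2 v_3 ≠ 0; then v_{j-1} := N · v_j for j = 3, …, 2.

Pick v_3 = (0, 1, 0, 0, 0)ᵀ.
Then v_2 = N · v_3 = (7, 0, -8, -4, 7)ᵀ.
Then v_1 = N · v_2 = (-3, -1, -1, 0, 1)ᵀ.

Sanity check: (A − (-5)·I) v_1 = (0, 0, 0, 0, 0)ᵀ = 0. ✓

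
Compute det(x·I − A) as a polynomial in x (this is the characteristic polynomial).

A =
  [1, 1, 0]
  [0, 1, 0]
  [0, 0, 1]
x^3 - 3*x^2 + 3*x - 1

Expanding det(x·I − A) (e.g. by cofactor expansion or by noting that A is similar to its Jordan form J, which has the same characteristic polynomial as A) gives
  χ_A(x) = x^3 - 3*x^2 + 3*x - 1
which factors as (x - 1)^3. The eigenvalues (with algebraic multiplicities) are λ = 1 with multiplicity 3.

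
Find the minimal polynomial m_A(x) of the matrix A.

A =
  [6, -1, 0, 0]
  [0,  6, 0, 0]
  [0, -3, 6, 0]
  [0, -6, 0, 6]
x^2 - 12*x + 36

The characteristic polynomial is χ_A(x) = (x - 6)^4, so the eigenvalues are known. The minimal polynomial is
  m_A(x) = Π_λ (x − λ)^{k_λ}
where k_λ is the size of the *largest* Jordan block for λ (equivalently, the smallest k with (A − λI)^k v = 0 for every generalised eigenvector v of λ).

  λ = 6: largest Jordan block has size 2, contributing (x − 6)^2

So m_A(x) = (x - 6)^2 = x^2 - 12*x + 36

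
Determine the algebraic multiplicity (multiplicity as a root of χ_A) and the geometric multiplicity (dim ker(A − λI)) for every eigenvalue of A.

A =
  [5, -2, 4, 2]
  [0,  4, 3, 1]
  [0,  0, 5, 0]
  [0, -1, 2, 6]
λ = 5: alg = 4, geom = 2

Step 1 — factor the characteristic polynomial to read off the algebraic multiplicities:
  χ_A(x) = (x - 5)^4

Step 2 — compute geometric multiplicities via the rank-nullity identity g(λ) = n − rank(A − λI):
  rank(A − (5)·I) = 2, so dim ker(A − (5)·I) = n − 2 = 2

Summary:
  λ = 5: algebraic multiplicity = 4, geometric multiplicity = 2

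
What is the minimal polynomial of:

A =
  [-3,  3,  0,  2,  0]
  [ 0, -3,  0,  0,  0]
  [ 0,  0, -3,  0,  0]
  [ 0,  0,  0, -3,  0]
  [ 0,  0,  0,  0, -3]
x^2 + 6*x + 9

The characteristic polynomial is χ_A(x) = (x + 3)^5, so the eigenvalues are known. The minimal polynomial is
  m_A(x) = Π_λ (x − λ)^{k_λ}
where k_λ is the size of the *largest* Jordan block for λ (equivalently, the smallest k with (A − λI)^k v = 0 for every generalised eigenvector v of λ).

  λ = -3: largest Jordan block has size 2, contributing (x + 3)^2

So m_A(x) = (x + 3)^2 = x^2 + 6*x + 9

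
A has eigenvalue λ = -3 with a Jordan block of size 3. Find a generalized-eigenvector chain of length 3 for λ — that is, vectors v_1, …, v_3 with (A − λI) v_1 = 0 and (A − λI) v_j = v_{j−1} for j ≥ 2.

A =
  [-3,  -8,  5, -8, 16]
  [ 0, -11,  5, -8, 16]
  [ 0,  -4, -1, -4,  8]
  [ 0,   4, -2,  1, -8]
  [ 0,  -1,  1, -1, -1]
A Jordan chain for λ = -3 of length 3:
v_1 = (-4, -4, 0, 0, -2)ᵀ
v_2 = (-8, -8, -4, 4, -1)ᵀ
v_3 = (0, 1, 0, 0, 0)ᵀ

Let N = A − (-3)·I. We want v_3 with N^3 v_3 = 0 but N^2 v_3 ≠ 0; then v_{j-1} := N · v_j for j = 3, …, 2.

Pick v_3 = (0, 1, 0, 0, 0)ᵀ.
Then v_2 = N · v_3 = (-8, -8, -4, 4, -1)ᵀ.
Then v_1 = N · v_2 = (-4, -4, 0, 0, -2)ᵀ.

Sanity check: (A − (-3)·I) v_1 = (0, 0, 0, 0, 0)ᵀ = 0. ✓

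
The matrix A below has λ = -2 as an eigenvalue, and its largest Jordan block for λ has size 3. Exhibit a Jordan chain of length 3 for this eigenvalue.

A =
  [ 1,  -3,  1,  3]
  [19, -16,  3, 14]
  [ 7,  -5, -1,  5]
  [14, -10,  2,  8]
A Jordan chain for λ = -2 of length 3:
v_1 = (1, 8, 3, 6)ᵀ
v_2 = (3, 19, 7, 14)ᵀ
v_3 = (1, 0, 0, 0)ᵀ

Let N = A − (-2)·I. We want v_3 with N^3 v_3 = 0 but N^2 v_3 ≠ 0; then v_{j-1} := N · v_j for j = 3, …, 2.

Pick v_3 = (1, 0, 0, 0)ᵀ.
Then v_2 = N · v_3 = (3, 19, 7, 14)ᵀ.
Then v_1 = N · v_2 = (1, 8, 3, 6)ᵀ.

Sanity check: (A − (-2)·I) v_1 = (0, 0, 0, 0)ᵀ = 0. ✓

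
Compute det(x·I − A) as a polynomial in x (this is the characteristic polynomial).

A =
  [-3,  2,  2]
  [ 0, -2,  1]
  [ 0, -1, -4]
x^3 + 9*x^2 + 27*x + 27

Expanding det(x·I − A) (e.g. by cofactor expansion or by noting that A is similar to its Jordan form J, which has the same characteristic polynomial as A) gives
  χ_A(x) = x^3 + 9*x^2 + 27*x + 27
which factors as (x + 3)^3. The eigenvalues (with algebraic multiplicities) are λ = -3 with multiplicity 3.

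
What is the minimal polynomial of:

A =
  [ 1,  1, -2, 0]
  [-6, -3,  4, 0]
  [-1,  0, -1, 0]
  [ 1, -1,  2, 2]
x^4 + x^3 - 3*x^2 - 5*x - 2

The characteristic polynomial is χ_A(x) = (x - 2)*(x + 1)^3, so the eigenvalues are known. The minimal polynomial is
  m_A(x) = Π_λ (x − λ)^{k_λ}
where k_λ is the size of the *largest* Jordan block for λ (equivalently, the smallest k with (A − λI)^k v = 0 for every generalised eigenvector v of λ).

  λ = -1: largest Jordan block has size 3, contributing (x + 1)^3
  λ = 2: largest Jordan block has size 1, contributing (x − 2)

So m_A(x) = (x - 2)*(x + 1)^3 = x^4 + x^3 - 3*x^2 - 5*x - 2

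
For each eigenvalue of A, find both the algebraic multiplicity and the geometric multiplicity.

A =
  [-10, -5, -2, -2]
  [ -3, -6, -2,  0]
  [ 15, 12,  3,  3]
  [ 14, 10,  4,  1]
λ = -3: alg = 4, geom = 2

Step 1 — factor the characteristic polynomial to read off the algebraic multiplicities:
  χ_A(x) = (x + 3)^4

Step 2 — compute geometric multiplicities via the rank-nullity identity g(λ) = n − rank(A − λI):
  rank(A − (-3)·I) = 2, so dim ker(A − (-3)·I) = n − 2 = 2

Summary:
  λ = -3: algebraic multiplicity = 4, geometric multiplicity = 2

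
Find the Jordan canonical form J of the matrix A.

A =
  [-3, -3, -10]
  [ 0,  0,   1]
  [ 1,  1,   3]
J_3(0)

The characteristic polynomial is
  det(x·I − A) = x^3

Eigenvalues and multiplicities (the geometric multiplicity of λ is n − rank(A − λI), which equals the number of Jordan blocks for λ):
  λ = 0: algebraic multiplicity = 3, geometric multiplicity = 1

Determining the block sizes for each eigenvalue:
  λ = 0: one block (gm = 1), so the single block has size am = 3 → block sizes [3]

Assembling the blocks gives a Jordan form
J =
  [0, 1, 0]
  [0, 0, 1]
  [0, 0, 0]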